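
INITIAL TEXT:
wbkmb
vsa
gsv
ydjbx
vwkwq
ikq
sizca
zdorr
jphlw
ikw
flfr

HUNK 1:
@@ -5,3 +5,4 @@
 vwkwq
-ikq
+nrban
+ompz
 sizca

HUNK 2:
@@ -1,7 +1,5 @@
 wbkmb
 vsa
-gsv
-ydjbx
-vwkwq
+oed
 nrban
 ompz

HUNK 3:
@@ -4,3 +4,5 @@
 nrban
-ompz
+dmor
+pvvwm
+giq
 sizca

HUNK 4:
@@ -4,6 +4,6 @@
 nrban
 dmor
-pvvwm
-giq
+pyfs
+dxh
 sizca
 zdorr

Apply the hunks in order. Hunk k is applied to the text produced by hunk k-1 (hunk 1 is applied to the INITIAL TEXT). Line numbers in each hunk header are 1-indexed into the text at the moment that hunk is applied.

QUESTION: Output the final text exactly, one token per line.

Answer: wbkmb
vsa
oed
nrban
dmor
pyfs
dxh
sizca
zdorr
jphlw
ikw
flfr

Derivation:
Hunk 1: at line 5 remove [ikq] add [nrban,ompz] -> 12 lines: wbkmb vsa gsv ydjbx vwkwq nrban ompz sizca zdorr jphlw ikw flfr
Hunk 2: at line 1 remove [gsv,ydjbx,vwkwq] add [oed] -> 10 lines: wbkmb vsa oed nrban ompz sizca zdorr jphlw ikw flfr
Hunk 3: at line 4 remove [ompz] add [dmor,pvvwm,giq] -> 12 lines: wbkmb vsa oed nrban dmor pvvwm giq sizca zdorr jphlw ikw flfr
Hunk 4: at line 4 remove [pvvwm,giq] add [pyfs,dxh] -> 12 lines: wbkmb vsa oed nrban dmor pyfs dxh sizca zdorr jphlw ikw flfr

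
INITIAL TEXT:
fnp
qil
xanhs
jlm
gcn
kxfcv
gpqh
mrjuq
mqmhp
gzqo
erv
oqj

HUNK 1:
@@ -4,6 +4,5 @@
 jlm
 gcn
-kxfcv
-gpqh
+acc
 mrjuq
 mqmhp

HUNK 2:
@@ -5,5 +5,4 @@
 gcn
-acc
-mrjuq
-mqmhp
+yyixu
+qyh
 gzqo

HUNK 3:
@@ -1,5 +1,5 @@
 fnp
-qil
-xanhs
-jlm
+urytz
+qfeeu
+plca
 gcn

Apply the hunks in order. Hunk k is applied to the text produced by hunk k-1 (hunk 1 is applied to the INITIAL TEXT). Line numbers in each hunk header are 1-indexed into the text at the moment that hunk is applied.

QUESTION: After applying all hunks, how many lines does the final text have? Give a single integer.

Answer: 10

Derivation:
Hunk 1: at line 4 remove [kxfcv,gpqh] add [acc] -> 11 lines: fnp qil xanhs jlm gcn acc mrjuq mqmhp gzqo erv oqj
Hunk 2: at line 5 remove [acc,mrjuq,mqmhp] add [yyixu,qyh] -> 10 lines: fnp qil xanhs jlm gcn yyixu qyh gzqo erv oqj
Hunk 3: at line 1 remove [qil,xanhs,jlm] add [urytz,qfeeu,plca] -> 10 lines: fnp urytz qfeeu plca gcn yyixu qyh gzqo erv oqj
Final line count: 10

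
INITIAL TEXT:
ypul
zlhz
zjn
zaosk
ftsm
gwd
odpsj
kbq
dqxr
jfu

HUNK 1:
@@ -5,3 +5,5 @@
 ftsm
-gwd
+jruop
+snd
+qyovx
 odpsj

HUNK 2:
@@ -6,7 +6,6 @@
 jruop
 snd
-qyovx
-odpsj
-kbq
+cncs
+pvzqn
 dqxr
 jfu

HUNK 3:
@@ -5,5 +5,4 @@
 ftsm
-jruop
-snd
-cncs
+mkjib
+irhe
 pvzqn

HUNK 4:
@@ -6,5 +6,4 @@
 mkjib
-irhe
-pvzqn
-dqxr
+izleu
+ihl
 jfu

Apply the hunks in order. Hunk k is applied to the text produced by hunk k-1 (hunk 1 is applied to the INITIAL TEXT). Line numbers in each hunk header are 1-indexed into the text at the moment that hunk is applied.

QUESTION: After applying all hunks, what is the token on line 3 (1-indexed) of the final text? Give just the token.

Answer: zjn

Derivation:
Hunk 1: at line 5 remove [gwd] add [jruop,snd,qyovx] -> 12 lines: ypul zlhz zjn zaosk ftsm jruop snd qyovx odpsj kbq dqxr jfu
Hunk 2: at line 6 remove [qyovx,odpsj,kbq] add [cncs,pvzqn] -> 11 lines: ypul zlhz zjn zaosk ftsm jruop snd cncs pvzqn dqxr jfu
Hunk 3: at line 5 remove [jruop,snd,cncs] add [mkjib,irhe] -> 10 lines: ypul zlhz zjn zaosk ftsm mkjib irhe pvzqn dqxr jfu
Hunk 4: at line 6 remove [irhe,pvzqn,dqxr] add [izleu,ihl] -> 9 lines: ypul zlhz zjn zaosk ftsm mkjib izleu ihl jfu
Final line 3: zjn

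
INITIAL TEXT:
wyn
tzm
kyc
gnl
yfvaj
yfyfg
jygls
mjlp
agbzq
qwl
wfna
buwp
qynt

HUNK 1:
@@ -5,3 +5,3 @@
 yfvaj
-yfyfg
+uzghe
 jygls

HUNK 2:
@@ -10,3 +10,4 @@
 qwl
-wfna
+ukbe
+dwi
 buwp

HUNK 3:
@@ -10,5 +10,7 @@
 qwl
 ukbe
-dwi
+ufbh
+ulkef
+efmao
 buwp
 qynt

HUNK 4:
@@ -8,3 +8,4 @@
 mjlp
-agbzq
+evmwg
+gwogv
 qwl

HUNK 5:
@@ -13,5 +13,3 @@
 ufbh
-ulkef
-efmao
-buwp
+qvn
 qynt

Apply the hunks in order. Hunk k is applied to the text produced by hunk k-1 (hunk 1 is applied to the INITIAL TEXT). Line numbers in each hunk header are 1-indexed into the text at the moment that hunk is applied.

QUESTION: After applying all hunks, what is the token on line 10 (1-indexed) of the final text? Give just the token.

Answer: gwogv

Derivation:
Hunk 1: at line 5 remove [yfyfg] add [uzghe] -> 13 lines: wyn tzm kyc gnl yfvaj uzghe jygls mjlp agbzq qwl wfna buwp qynt
Hunk 2: at line 10 remove [wfna] add [ukbe,dwi] -> 14 lines: wyn tzm kyc gnl yfvaj uzghe jygls mjlp agbzq qwl ukbe dwi buwp qynt
Hunk 3: at line 10 remove [dwi] add [ufbh,ulkef,efmao] -> 16 lines: wyn tzm kyc gnl yfvaj uzghe jygls mjlp agbzq qwl ukbe ufbh ulkef efmao buwp qynt
Hunk 4: at line 8 remove [agbzq] add [evmwg,gwogv] -> 17 lines: wyn tzm kyc gnl yfvaj uzghe jygls mjlp evmwg gwogv qwl ukbe ufbh ulkef efmao buwp qynt
Hunk 5: at line 13 remove [ulkef,efmao,buwp] add [qvn] -> 15 lines: wyn tzm kyc gnl yfvaj uzghe jygls mjlp evmwg gwogv qwl ukbe ufbh qvn qynt
Final line 10: gwogv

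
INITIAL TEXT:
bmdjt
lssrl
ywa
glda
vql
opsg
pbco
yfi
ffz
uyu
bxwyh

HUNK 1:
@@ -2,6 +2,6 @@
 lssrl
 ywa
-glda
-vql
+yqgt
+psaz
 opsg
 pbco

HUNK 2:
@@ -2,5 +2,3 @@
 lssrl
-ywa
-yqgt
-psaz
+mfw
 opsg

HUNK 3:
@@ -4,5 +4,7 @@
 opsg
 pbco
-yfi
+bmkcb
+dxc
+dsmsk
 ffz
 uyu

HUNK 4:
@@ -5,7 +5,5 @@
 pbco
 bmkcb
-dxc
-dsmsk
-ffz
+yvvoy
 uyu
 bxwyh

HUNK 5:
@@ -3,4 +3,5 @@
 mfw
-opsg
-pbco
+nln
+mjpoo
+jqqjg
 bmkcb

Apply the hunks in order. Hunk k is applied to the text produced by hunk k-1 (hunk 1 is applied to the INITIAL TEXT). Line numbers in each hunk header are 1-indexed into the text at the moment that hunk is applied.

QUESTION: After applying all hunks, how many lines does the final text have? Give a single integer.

Hunk 1: at line 2 remove [glda,vql] add [yqgt,psaz] -> 11 lines: bmdjt lssrl ywa yqgt psaz opsg pbco yfi ffz uyu bxwyh
Hunk 2: at line 2 remove [ywa,yqgt,psaz] add [mfw] -> 9 lines: bmdjt lssrl mfw opsg pbco yfi ffz uyu bxwyh
Hunk 3: at line 4 remove [yfi] add [bmkcb,dxc,dsmsk] -> 11 lines: bmdjt lssrl mfw opsg pbco bmkcb dxc dsmsk ffz uyu bxwyh
Hunk 4: at line 5 remove [dxc,dsmsk,ffz] add [yvvoy] -> 9 lines: bmdjt lssrl mfw opsg pbco bmkcb yvvoy uyu bxwyh
Hunk 5: at line 3 remove [opsg,pbco] add [nln,mjpoo,jqqjg] -> 10 lines: bmdjt lssrl mfw nln mjpoo jqqjg bmkcb yvvoy uyu bxwyh
Final line count: 10

Answer: 10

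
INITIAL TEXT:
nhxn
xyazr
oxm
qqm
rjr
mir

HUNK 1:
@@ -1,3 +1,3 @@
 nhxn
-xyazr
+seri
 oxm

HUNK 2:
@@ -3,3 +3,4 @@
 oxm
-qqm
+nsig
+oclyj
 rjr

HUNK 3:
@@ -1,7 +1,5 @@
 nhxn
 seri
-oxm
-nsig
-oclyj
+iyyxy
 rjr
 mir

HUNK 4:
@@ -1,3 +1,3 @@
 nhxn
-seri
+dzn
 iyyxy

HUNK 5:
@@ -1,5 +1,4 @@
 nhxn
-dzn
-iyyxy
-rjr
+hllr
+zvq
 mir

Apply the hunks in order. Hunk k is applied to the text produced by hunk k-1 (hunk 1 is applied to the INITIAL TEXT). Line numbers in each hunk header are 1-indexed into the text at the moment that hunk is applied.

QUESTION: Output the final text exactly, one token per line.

Hunk 1: at line 1 remove [xyazr] add [seri] -> 6 lines: nhxn seri oxm qqm rjr mir
Hunk 2: at line 3 remove [qqm] add [nsig,oclyj] -> 7 lines: nhxn seri oxm nsig oclyj rjr mir
Hunk 3: at line 1 remove [oxm,nsig,oclyj] add [iyyxy] -> 5 lines: nhxn seri iyyxy rjr mir
Hunk 4: at line 1 remove [seri] add [dzn] -> 5 lines: nhxn dzn iyyxy rjr mir
Hunk 5: at line 1 remove [dzn,iyyxy,rjr] add [hllr,zvq] -> 4 lines: nhxn hllr zvq mir

Answer: nhxn
hllr
zvq
mir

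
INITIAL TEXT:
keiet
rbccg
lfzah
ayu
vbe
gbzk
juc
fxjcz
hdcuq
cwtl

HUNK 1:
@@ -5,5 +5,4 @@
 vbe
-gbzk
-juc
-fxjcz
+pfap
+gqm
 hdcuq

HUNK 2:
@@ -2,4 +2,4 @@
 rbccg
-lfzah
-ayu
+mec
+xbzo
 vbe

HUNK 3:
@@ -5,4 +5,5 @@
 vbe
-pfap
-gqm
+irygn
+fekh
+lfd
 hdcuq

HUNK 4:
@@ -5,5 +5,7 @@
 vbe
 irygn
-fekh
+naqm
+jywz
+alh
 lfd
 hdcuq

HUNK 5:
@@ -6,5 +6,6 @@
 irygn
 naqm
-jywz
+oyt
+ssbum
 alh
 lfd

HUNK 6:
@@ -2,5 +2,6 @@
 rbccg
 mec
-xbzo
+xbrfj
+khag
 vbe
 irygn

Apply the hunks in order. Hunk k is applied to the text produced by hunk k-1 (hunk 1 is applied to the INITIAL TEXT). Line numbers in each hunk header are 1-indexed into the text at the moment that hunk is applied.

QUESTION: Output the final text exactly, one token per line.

Hunk 1: at line 5 remove [gbzk,juc,fxjcz] add [pfap,gqm] -> 9 lines: keiet rbccg lfzah ayu vbe pfap gqm hdcuq cwtl
Hunk 2: at line 2 remove [lfzah,ayu] add [mec,xbzo] -> 9 lines: keiet rbccg mec xbzo vbe pfap gqm hdcuq cwtl
Hunk 3: at line 5 remove [pfap,gqm] add [irygn,fekh,lfd] -> 10 lines: keiet rbccg mec xbzo vbe irygn fekh lfd hdcuq cwtl
Hunk 4: at line 5 remove [fekh] add [naqm,jywz,alh] -> 12 lines: keiet rbccg mec xbzo vbe irygn naqm jywz alh lfd hdcuq cwtl
Hunk 5: at line 6 remove [jywz] add [oyt,ssbum] -> 13 lines: keiet rbccg mec xbzo vbe irygn naqm oyt ssbum alh lfd hdcuq cwtl
Hunk 6: at line 2 remove [xbzo] add [xbrfj,khag] -> 14 lines: keiet rbccg mec xbrfj khag vbe irygn naqm oyt ssbum alh lfd hdcuq cwtl

Answer: keiet
rbccg
mec
xbrfj
khag
vbe
irygn
naqm
oyt
ssbum
alh
lfd
hdcuq
cwtl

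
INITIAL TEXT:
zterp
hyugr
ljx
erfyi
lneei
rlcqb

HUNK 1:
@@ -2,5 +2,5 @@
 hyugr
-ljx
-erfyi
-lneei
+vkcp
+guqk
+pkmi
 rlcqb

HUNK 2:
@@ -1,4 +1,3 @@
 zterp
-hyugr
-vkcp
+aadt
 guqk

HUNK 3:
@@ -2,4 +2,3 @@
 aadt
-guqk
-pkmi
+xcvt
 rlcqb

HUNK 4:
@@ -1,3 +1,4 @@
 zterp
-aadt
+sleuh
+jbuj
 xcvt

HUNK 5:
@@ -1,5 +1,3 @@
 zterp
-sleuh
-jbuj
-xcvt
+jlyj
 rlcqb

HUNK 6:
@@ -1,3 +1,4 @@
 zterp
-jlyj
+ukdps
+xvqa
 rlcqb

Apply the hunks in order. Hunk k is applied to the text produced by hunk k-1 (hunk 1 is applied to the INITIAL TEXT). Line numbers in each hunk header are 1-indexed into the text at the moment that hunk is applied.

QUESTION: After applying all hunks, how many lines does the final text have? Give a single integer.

Answer: 4

Derivation:
Hunk 1: at line 2 remove [ljx,erfyi,lneei] add [vkcp,guqk,pkmi] -> 6 lines: zterp hyugr vkcp guqk pkmi rlcqb
Hunk 2: at line 1 remove [hyugr,vkcp] add [aadt] -> 5 lines: zterp aadt guqk pkmi rlcqb
Hunk 3: at line 2 remove [guqk,pkmi] add [xcvt] -> 4 lines: zterp aadt xcvt rlcqb
Hunk 4: at line 1 remove [aadt] add [sleuh,jbuj] -> 5 lines: zterp sleuh jbuj xcvt rlcqb
Hunk 5: at line 1 remove [sleuh,jbuj,xcvt] add [jlyj] -> 3 lines: zterp jlyj rlcqb
Hunk 6: at line 1 remove [jlyj] add [ukdps,xvqa] -> 4 lines: zterp ukdps xvqa rlcqb
Final line count: 4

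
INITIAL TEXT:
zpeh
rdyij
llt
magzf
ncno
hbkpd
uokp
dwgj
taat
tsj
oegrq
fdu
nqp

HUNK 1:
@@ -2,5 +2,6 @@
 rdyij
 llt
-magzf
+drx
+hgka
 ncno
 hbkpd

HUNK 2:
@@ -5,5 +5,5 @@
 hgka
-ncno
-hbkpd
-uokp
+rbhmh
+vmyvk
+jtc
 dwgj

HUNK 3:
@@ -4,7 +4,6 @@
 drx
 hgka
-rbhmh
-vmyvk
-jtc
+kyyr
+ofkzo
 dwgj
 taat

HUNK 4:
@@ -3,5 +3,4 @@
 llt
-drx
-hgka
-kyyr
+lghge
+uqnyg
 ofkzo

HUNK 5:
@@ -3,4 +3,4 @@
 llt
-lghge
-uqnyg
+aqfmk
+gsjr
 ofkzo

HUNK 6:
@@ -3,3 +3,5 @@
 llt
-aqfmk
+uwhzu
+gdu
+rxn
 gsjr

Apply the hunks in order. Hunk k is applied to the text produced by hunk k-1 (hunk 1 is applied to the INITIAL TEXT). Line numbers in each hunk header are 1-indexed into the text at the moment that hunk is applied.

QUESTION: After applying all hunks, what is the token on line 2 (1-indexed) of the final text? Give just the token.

Answer: rdyij

Derivation:
Hunk 1: at line 2 remove [magzf] add [drx,hgka] -> 14 lines: zpeh rdyij llt drx hgka ncno hbkpd uokp dwgj taat tsj oegrq fdu nqp
Hunk 2: at line 5 remove [ncno,hbkpd,uokp] add [rbhmh,vmyvk,jtc] -> 14 lines: zpeh rdyij llt drx hgka rbhmh vmyvk jtc dwgj taat tsj oegrq fdu nqp
Hunk 3: at line 4 remove [rbhmh,vmyvk,jtc] add [kyyr,ofkzo] -> 13 lines: zpeh rdyij llt drx hgka kyyr ofkzo dwgj taat tsj oegrq fdu nqp
Hunk 4: at line 3 remove [drx,hgka,kyyr] add [lghge,uqnyg] -> 12 lines: zpeh rdyij llt lghge uqnyg ofkzo dwgj taat tsj oegrq fdu nqp
Hunk 5: at line 3 remove [lghge,uqnyg] add [aqfmk,gsjr] -> 12 lines: zpeh rdyij llt aqfmk gsjr ofkzo dwgj taat tsj oegrq fdu nqp
Hunk 6: at line 3 remove [aqfmk] add [uwhzu,gdu,rxn] -> 14 lines: zpeh rdyij llt uwhzu gdu rxn gsjr ofkzo dwgj taat tsj oegrq fdu nqp
Final line 2: rdyij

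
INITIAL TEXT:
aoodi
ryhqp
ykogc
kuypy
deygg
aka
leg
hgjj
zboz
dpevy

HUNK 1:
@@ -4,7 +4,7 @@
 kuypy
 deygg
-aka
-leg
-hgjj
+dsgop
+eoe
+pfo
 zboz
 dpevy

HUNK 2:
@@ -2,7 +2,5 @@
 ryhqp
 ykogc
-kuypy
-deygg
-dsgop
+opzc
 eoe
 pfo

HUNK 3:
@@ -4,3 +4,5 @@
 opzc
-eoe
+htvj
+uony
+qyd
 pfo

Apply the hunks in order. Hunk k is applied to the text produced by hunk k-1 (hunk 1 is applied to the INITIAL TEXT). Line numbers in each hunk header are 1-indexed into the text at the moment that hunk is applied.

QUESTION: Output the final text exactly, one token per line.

Hunk 1: at line 4 remove [aka,leg,hgjj] add [dsgop,eoe,pfo] -> 10 lines: aoodi ryhqp ykogc kuypy deygg dsgop eoe pfo zboz dpevy
Hunk 2: at line 2 remove [kuypy,deygg,dsgop] add [opzc] -> 8 lines: aoodi ryhqp ykogc opzc eoe pfo zboz dpevy
Hunk 3: at line 4 remove [eoe] add [htvj,uony,qyd] -> 10 lines: aoodi ryhqp ykogc opzc htvj uony qyd pfo zboz dpevy

Answer: aoodi
ryhqp
ykogc
opzc
htvj
uony
qyd
pfo
zboz
dpevy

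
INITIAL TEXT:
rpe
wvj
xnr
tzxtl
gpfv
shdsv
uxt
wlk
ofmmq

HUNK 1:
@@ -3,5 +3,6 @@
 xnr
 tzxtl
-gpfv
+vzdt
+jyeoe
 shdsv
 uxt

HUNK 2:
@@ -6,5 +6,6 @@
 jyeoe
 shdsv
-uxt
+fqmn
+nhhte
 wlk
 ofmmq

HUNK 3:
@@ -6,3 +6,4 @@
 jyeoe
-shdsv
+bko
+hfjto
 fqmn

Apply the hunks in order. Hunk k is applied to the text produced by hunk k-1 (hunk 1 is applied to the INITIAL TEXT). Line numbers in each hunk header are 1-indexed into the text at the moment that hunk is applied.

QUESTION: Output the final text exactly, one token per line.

Hunk 1: at line 3 remove [gpfv] add [vzdt,jyeoe] -> 10 lines: rpe wvj xnr tzxtl vzdt jyeoe shdsv uxt wlk ofmmq
Hunk 2: at line 6 remove [uxt] add [fqmn,nhhte] -> 11 lines: rpe wvj xnr tzxtl vzdt jyeoe shdsv fqmn nhhte wlk ofmmq
Hunk 3: at line 6 remove [shdsv] add [bko,hfjto] -> 12 lines: rpe wvj xnr tzxtl vzdt jyeoe bko hfjto fqmn nhhte wlk ofmmq

Answer: rpe
wvj
xnr
tzxtl
vzdt
jyeoe
bko
hfjto
fqmn
nhhte
wlk
ofmmq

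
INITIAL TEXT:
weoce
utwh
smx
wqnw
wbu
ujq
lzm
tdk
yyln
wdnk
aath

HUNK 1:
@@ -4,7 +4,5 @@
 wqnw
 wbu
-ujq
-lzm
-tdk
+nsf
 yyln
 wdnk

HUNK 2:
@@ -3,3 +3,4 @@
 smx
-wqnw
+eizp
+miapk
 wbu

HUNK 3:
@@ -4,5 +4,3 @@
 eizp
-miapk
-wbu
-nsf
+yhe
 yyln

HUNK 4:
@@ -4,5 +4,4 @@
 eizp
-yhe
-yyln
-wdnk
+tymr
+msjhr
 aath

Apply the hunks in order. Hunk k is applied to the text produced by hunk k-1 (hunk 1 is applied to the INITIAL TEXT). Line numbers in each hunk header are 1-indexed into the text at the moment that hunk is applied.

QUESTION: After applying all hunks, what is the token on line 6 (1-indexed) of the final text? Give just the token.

Answer: msjhr

Derivation:
Hunk 1: at line 4 remove [ujq,lzm,tdk] add [nsf] -> 9 lines: weoce utwh smx wqnw wbu nsf yyln wdnk aath
Hunk 2: at line 3 remove [wqnw] add [eizp,miapk] -> 10 lines: weoce utwh smx eizp miapk wbu nsf yyln wdnk aath
Hunk 3: at line 4 remove [miapk,wbu,nsf] add [yhe] -> 8 lines: weoce utwh smx eizp yhe yyln wdnk aath
Hunk 4: at line 4 remove [yhe,yyln,wdnk] add [tymr,msjhr] -> 7 lines: weoce utwh smx eizp tymr msjhr aath
Final line 6: msjhr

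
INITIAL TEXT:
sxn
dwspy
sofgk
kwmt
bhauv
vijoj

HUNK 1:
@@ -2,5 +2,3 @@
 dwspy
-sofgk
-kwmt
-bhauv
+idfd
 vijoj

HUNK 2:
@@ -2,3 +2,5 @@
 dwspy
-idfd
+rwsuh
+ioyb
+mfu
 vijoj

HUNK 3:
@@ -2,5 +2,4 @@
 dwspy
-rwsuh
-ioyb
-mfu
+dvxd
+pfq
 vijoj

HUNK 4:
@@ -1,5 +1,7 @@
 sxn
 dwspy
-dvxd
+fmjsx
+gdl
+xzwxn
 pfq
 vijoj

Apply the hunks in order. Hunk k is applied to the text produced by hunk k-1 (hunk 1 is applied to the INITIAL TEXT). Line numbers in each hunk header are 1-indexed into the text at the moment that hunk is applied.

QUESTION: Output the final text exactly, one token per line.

Answer: sxn
dwspy
fmjsx
gdl
xzwxn
pfq
vijoj

Derivation:
Hunk 1: at line 2 remove [sofgk,kwmt,bhauv] add [idfd] -> 4 lines: sxn dwspy idfd vijoj
Hunk 2: at line 2 remove [idfd] add [rwsuh,ioyb,mfu] -> 6 lines: sxn dwspy rwsuh ioyb mfu vijoj
Hunk 3: at line 2 remove [rwsuh,ioyb,mfu] add [dvxd,pfq] -> 5 lines: sxn dwspy dvxd pfq vijoj
Hunk 4: at line 1 remove [dvxd] add [fmjsx,gdl,xzwxn] -> 7 lines: sxn dwspy fmjsx gdl xzwxn pfq vijoj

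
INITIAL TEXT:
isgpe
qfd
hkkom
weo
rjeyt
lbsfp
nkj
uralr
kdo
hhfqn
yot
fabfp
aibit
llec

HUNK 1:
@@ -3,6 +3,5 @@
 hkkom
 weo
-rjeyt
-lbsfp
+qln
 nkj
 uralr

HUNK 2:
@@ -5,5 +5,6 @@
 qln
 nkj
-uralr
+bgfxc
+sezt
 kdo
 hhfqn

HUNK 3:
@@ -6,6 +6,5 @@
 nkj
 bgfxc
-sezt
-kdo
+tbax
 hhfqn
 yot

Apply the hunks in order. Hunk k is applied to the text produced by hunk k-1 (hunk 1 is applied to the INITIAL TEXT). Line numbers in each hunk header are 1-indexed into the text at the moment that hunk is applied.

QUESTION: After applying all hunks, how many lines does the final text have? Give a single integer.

Answer: 13

Derivation:
Hunk 1: at line 3 remove [rjeyt,lbsfp] add [qln] -> 13 lines: isgpe qfd hkkom weo qln nkj uralr kdo hhfqn yot fabfp aibit llec
Hunk 2: at line 5 remove [uralr] add [bgfxc,sezt] -> 14 lines: isgpe qfd hkkom weo qln nkj bgfxc sezt kdo hhfqn yot fabfp aibit llec
Hunk 3: at line 6 remove [sezt,kdo] add [tbax] -> 13 lines: isgpe qfd hkkom weo qln nkj bgfxc tbax hhfqn yot fabfp aibit llec
Final line count: 13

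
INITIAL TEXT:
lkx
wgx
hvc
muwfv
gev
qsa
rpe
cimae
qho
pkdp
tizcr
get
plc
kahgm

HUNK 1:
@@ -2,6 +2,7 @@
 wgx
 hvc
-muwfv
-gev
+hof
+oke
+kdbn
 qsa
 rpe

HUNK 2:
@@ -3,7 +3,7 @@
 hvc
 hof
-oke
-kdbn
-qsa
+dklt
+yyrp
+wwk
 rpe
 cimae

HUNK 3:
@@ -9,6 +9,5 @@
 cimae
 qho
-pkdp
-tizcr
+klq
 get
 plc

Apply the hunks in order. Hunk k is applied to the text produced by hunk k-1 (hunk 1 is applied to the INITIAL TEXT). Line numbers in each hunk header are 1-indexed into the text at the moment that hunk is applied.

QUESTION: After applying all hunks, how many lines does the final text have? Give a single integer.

Hunk 1: at line 2 remove [muwfv,gev] add [hof,oke,kdbn] -> 15 lines: lkx wgx hvc hof oke kdbn qsa rpe cimae qho pkdp tizcr get plc kahgm
Hunk 2: at line 3 remove [oke,kdbn,qsa] add [dklt,yyrp,wwk] -> 15 lines: lkx wgx hvc hof dklt yyrp wwk rpe cimae qho pkdp tizcr get plc kahgm
Hunk 3: at line 9 remove [pkdp,tizcr] add [klq] -> 14 lines: lkx wgx hvc hof dklt yyrp wwk rpe cimae qho klq get plc kahgm
Final line count: 14

Answer: 14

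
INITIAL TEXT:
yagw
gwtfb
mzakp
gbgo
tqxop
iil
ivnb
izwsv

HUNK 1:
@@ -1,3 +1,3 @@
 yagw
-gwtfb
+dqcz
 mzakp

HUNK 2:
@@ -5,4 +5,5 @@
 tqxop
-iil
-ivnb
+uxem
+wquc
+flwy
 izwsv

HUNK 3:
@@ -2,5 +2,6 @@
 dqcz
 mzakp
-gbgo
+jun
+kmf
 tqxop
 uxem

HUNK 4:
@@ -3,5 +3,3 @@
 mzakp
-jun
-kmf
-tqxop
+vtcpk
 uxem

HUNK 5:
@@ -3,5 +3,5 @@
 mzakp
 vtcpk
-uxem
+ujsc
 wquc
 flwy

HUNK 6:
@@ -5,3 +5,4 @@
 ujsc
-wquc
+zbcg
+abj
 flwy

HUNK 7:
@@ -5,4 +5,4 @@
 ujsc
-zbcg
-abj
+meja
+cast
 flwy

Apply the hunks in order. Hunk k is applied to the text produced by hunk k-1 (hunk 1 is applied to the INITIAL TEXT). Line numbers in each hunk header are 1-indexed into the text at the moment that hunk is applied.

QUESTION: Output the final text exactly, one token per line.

Hunk 1: at line 1 remove [gwtfb] add [dqcz] -> 8 lines: yagw dqcz mzakp gbgo tqxop iil ivnb izwsv
Hunk 2: at line 5 remove [iil,ivnb] add [uxem,wquc,flwy] -> 9 lines: yagw dqcz mzakp gbgo tqxop uxem wquc flwy izwsv
Hunk 3: at line 2 remove [gbgo] add [jun,kmf] -> 10 lines: yagw dqcz mzakp jun kmf tqxop uxem wquc flwy izwsv
Hunk 4: at line 3 remove [jun,kmf,tqxop] add [vtcpk] -> 8 lines: yagw dqcz mzakp vtcpk uxem wquc flwy izwsv
Hunk 5: at line 3 remove [uxem] add [ujsc] -> 8 lines: yagw dqcz mzakp vtcpk ujsc wquc flwy izwsv
Hunk 6: at line 5 remove [wquc] add [zbcg,abj] -> 9 lines: yagw dqcz mzakp vtcpk ujsc zbcg abj flwy izwsv
Hunk 7: at line 5 remove [zbcg,abj] add [meja,cast] -> 9 lines: yagw dqcz mzakp vtcpk ujsc meja cast flwy izwsv

Answer: yagw
dqcz
mzakp
vtcpk
ujsc
meja
cast
flwy
izwsv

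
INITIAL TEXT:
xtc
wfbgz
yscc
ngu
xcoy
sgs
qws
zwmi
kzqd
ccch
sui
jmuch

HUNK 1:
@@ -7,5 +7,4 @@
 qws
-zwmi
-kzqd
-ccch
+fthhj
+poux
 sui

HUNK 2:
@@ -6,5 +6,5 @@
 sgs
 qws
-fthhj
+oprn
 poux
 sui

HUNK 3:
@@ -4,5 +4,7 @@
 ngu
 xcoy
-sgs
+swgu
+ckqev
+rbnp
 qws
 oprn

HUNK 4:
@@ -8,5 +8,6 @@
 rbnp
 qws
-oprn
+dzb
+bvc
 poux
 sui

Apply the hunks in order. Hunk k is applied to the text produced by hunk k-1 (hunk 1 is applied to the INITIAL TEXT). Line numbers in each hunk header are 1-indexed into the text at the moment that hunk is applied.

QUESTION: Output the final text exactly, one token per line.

Hunk 1: at line 7 remove [zwmi,kzqd,ccch] add [fthhj,poux] -> 11 lines: xtc wfbgz yscc ngu xcoy sgs qws fthhj poux sui jmuch
Hunk 2: at line 6 remove [fthhj] add [oprn] -> 11 lines: xtc wfbgz yscc ngu xcoy sgs qws oprn poux sui jmuch
Hunk 3: at line 4 remove [sgs] add [swgu,ckqev,rbnp] -> 13 lines: xtc wfbgz yscc ngu xcoy swgu ckqev rbnp qws oprn poux sui jmuch
Hunk 4: at line 8 remove [oprn] add [dzb,bvc] -> 14 lines: xtc wfbgz yscc ngu xcoy swgu ckqev rbnp qws dzb bvc poux sui jmuch

Answer: xtc
wfbgz
yscc
ngu
xcoy
swgu
ckqev
rbnp
qws
dzb
bvc
poux
sui
jmuch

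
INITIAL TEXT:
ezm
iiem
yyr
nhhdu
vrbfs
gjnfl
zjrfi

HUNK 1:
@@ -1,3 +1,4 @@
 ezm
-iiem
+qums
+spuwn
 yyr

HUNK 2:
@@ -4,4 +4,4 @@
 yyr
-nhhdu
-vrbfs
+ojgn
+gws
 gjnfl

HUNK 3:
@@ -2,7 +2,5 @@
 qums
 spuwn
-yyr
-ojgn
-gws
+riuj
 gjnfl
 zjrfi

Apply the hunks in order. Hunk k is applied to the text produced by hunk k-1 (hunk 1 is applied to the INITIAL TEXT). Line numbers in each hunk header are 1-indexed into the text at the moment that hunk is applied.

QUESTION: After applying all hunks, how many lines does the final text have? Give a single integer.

Answer: 6

Derivation:
Hunk 1: at line 1 remove [iiem] add [qums,spuwn] -> 8 lines: ezm qums spuwn yyr nhhdu vrbfs gjnfl zjrfi
Hunk 2: at line 4 remove [nhhdu,vrbfs] add [ojgn,gws] -> 8 lines: ezm qums spuwn yyr ojgn gws gjnfl zjrfi
Hunk 3: at line 2 remove [yyr,ojgn,gws] add [riuj] -> 6 lines: ezm qums spuwn riuj gjnfl zjrfi
Final line count: 6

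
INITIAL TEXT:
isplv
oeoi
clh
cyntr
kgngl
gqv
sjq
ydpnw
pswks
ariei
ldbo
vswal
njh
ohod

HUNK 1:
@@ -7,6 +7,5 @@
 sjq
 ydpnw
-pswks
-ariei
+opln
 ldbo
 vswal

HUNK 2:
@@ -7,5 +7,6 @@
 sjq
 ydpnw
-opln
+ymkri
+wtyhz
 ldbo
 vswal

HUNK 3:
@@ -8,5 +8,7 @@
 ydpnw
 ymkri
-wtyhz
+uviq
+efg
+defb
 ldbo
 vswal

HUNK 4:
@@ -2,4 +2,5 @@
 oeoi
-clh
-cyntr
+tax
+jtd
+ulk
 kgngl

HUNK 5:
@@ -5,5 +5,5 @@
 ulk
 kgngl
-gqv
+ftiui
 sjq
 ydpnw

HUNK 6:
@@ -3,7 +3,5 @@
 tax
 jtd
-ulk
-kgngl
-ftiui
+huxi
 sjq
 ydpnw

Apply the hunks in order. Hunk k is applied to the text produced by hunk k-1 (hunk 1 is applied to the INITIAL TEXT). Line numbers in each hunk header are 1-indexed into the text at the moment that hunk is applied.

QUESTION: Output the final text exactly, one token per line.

Hunk 1: at line 7 remove [pswks,ariei] add [opln] -> 13 lines: isplv oeoi clh cyntr kgngl gqv sjq ydpnw opln ldbo vswal njh ohod
Hunk 2: at line 7 remove [opln] add [ymkri,wtyhz] -> 14 lines: isplv oeoi clh cyntr kgngl gqv sjq ydpnw ymkri wtyhz ldbo vswal njh ohod
Hunk 3: at line 8 remove [wtyhz] add [uviq,efg,defb] -> 16 lines: isplv oeoi clh cyntr kgngl gqv sjq ydpnw ymkri uviq efg defb ldbo vswal njh ohod
Hunk 4: at line 2 remove [clh,cyntr] add [tax,jtd,ulk] -> 17 lines: isplv oeoi tax jtd ulk kgngl gqv sjq ydpnw ymkri uviq efg defb ldbo vswal njh ohod
Hunk 5: at line 5 remove [gqv] add [ftiui] -> 17 lines: isplv oeoi tax jtd ulk kgngl ftiui sjq ydpnw ymkri uviq efg defb ldbo vswal njh ohod
Hunk 6: at line 3 remove [ulk,kgngl,ftiui] add [huxi] -> 15 lines: isplv oeoi tax jtd huxi sjq ydpnw ymkri uviq efg defb ldbo vswal njh ohod

Answer: isplv
oeoi
tax
jtd
huxi
sjq
ydpnw
ymkri
uviq
efg
defb
ldbo
vswal
njh
ohod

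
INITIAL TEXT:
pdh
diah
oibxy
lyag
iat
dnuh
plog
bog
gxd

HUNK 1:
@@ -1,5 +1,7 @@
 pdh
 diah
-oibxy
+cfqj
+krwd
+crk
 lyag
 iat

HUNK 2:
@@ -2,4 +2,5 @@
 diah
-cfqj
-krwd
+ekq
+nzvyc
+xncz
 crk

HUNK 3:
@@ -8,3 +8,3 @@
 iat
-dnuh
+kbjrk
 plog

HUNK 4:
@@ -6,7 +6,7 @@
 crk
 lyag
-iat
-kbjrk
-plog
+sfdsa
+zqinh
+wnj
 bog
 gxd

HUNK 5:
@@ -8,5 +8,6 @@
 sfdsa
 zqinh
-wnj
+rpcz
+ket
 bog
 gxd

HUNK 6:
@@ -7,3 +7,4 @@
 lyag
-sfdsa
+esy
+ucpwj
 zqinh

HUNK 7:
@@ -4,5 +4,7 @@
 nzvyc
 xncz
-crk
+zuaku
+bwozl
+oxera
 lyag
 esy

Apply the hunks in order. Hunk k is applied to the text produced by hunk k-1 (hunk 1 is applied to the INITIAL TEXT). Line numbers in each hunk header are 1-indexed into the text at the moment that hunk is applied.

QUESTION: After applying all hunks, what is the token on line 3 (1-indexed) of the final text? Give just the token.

Answer: ekq

Derivation:
Hunk 1: at line 1 remove [oibxy] add [cfqj,krwd,crk] -> 11 lines: pdh diah cfqj krwd crk lyag iat dnuh plog bog gxd
Hunk 2: at line 2 remove [cfqj,krwd] add [ekq,nzvyc,xncz] -> 12 lines: pdh diah ekq nzvyc xncz crk lyag iat dnuh plog bog gxd
Hunk 3: at line 8 remove [dnuh] add [kbjrk] -> 12 lines: pdh diah ekq nzvyc xncz crk lyag iat kbjrk plog bog gxd
Hunk 4: at line 6 remove [iat,kbjrk,plog] add [sfdsa,zqinh,wnj] -> 12 lines: pdh diah ekq nzvyc xncz crk lyag sfdsa zqinh wnj bog gxd
Hunk 5: at line 8 remove [wnj] add [rpcz,ket] -> 13 lines: pdh diah ekq nzvyc xncz crk lyag sfdsa zqinh rpcz ket bog gxd
Hunk 6: at line 7 remove [sfdsa] add [esy,ucpwj] -> 14 lines: pdh diah ekq nzvyc xncz crk lyag esy ucpwj zqinh rpcz ket bog gxd
Hunk 7: at line 4 remove [crk] add [zuaku,bwozl,oxera] -> 16 lines: pdh diah ekq nzvyc xncz zuaku bwozl oxera lyag esy ucpwj zqinh rpcz ket bog gxd
Final line 3: ekq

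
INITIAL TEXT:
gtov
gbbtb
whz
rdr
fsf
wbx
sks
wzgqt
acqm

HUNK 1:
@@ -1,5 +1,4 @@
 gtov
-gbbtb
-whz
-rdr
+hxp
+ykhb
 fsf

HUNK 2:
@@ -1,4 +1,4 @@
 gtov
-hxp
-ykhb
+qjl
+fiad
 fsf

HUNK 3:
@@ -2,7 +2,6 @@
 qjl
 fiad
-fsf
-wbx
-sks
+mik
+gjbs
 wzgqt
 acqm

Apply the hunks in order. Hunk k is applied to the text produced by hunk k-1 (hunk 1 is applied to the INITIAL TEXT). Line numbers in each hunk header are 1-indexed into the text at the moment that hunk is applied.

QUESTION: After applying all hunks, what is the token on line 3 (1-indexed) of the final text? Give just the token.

Hunk 1: at line 1 remove [gbbtb,whz,rdr] add [hxp,ykhb] -> 8 lines: gtov hxp ykhb fsf wbx sks wzgqt acqm
Hunk 2: at line 1 remove [hxp,ykhb] add [qjl,fiad] -> 8 lines: gtov qjl fiad fsf wbx sks wzgqt acqm
Hunk 3: at line 2 remove [fsf,wbx,sks] add [mik,gjbs] -> 7 lines: gtov qjl fiad mik gjbs wzgqt acqm
Final line 3: fiad

Answer: fiad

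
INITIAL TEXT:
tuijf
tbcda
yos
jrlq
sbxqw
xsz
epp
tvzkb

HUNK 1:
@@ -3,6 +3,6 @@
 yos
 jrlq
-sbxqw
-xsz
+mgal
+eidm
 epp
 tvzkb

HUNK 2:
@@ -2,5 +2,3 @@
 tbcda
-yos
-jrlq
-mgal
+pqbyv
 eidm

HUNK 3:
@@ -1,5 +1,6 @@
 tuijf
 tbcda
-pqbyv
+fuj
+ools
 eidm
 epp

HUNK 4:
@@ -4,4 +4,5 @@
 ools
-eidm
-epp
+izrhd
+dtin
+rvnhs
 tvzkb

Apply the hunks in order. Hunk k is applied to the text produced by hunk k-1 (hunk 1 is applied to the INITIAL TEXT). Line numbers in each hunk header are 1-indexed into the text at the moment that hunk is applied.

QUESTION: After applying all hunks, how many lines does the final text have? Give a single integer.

Hunk 1: at line 3 remove [sbxqw,xsz] add [mgal,eidm] -> 8 lines: tuijf tbcda yos jrlq mgal eidm epp tvzkb
Hunk 2: at line 2 remove [yos,jrlq,mgal] add [pqbyv] -> 6 lines: tuijf tbcda pqbyv eidm epp tvzkb
Hunk 3: at line 1 remove [pqbyv] add [fuj,ools] -> 7 lines: tuijf tbcda fuj ools eidm epp tvzkb
Hunk 4: at line 4 remove [eidm,epp] add [izrhd,dtin,rvnhs] -> 8 lines: tuijf tbcda fuj ools izrhd dtin rvnhs tvzkb
Final line count: 8

Answer: 8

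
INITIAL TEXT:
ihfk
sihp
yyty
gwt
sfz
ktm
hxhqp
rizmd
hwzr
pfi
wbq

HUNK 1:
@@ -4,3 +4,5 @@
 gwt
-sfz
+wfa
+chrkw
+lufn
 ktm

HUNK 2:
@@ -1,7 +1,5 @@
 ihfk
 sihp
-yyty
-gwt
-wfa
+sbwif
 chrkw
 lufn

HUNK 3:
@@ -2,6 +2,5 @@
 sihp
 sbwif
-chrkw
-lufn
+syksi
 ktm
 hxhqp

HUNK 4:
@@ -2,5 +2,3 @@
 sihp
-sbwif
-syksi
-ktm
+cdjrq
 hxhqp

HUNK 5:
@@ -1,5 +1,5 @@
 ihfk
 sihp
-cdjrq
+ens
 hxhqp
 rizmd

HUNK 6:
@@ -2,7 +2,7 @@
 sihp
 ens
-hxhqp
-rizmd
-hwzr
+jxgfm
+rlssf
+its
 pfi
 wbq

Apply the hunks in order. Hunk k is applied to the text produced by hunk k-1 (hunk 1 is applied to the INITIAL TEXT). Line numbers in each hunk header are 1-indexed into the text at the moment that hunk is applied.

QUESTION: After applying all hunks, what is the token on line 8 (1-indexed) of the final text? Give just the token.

Hunk 1: at line 4 remove [sfz] add [wfa,chrkw,lufn] -> 13 lines: ihfk sihp yyty gwt wfa chrkw lufn ktm hxhqp rizmd hwzr pfi wbq
Hunk 2: at line 1 remove [yyty,gwt,wfa] add [sbwif] -> 11 lines: ihfk sihp sbwif chrkw lufn ktm hxhqp rizmd hwzr pfi wbq
Hunk 3: at line 2 remove [chrkw,lufn] add [syksi] -> 10 lines: ihfk sihp sbwif syksi ktm hxhqp rizmd hwzr pfi wbq
Hunk 4: at line 2 remove [sbwif,syksi,ktm] add [cdjrq] -> 8 lines: ihfk sihp cdjrq hxhqp rizmd hwzr pfi wbq
Hunk 5: at line 1 remove [cdjrq] add [ens] -> 8 lines: ihfk sihp ens hxhqp rizmd hwzr pfi wbq
Hunk 6: at line 2 remove [hxhqp,rizmd,hwzr] add [jxgfm,rlssf,its] -> 8 lines: ihfk sihp ens jxgfm rlssf its pfi wbq
Final line 8: wbq

Answer: wbq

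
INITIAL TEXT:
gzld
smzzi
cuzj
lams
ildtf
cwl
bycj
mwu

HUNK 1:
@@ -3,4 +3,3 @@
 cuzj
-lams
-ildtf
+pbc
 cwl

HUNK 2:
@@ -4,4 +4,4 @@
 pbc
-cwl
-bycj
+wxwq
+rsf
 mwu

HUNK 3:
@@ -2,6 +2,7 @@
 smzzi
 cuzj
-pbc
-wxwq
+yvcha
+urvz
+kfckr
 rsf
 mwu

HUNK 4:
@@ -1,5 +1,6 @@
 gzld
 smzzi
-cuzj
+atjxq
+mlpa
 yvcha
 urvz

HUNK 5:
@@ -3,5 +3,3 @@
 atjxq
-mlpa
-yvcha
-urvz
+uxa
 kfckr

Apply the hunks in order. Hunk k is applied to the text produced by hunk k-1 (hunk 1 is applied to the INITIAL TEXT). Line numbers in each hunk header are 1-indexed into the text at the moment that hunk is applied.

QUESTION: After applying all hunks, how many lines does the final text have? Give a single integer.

Hunk 1: at line 3 remove [lams,ildtf] add [pbc] -> 7 lines: gzld smzzi cuzj pbc cwl bycj mwu
Hunk 2: at line 4 remove [cwl,bycj] add [wxwq,rsf] -> 7 lines: gzld smzzi cuzj pbc wxwq rsf mwu
Hunk 3: at line 2 remove [pbc,wxwq] add [yvcha,urvz,kfckr] -> 8 lines: gzld smzzi cuzj yvcha urvz kfckr rsf mwu
Hunk 4: at line 1 remove [cuzj] add [atjxq,mlpa] -> 9 lines: gzld smzzi atjxq mlpa yvcha urvz kfckr rsf mwu
Hunk 5: at line 3 remove [mlpa,yvcha,urvz] add [uxa] -> 7 lines: gzld smzzi atjxq uxa kfckr rsf mwu
Final line count: 7

Answer: 7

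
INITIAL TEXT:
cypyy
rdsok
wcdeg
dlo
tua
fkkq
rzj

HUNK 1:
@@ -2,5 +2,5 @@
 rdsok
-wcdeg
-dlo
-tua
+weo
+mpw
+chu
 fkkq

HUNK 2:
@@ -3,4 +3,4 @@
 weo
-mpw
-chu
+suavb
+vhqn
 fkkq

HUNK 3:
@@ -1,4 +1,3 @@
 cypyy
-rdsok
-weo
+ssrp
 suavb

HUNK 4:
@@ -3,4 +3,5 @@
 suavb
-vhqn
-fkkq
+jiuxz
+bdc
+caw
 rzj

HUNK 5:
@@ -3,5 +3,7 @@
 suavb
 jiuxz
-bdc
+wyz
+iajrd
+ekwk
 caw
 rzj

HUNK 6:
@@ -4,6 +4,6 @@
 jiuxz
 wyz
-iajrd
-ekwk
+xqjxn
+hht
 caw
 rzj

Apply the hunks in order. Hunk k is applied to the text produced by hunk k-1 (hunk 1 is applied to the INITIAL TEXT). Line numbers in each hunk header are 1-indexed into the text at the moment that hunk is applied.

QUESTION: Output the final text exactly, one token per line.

Hunk 1: at line 2 remove [wcdeg,dlo,tua] add [weo,mpw,chu] -> 7 lines: cypyy rdsok weo mpw chu fkkq rzj
Hunk 2: at line 3 remove [mpw,chu] add [suavb,vhqn] -> 7 lines: cypyy rdsok weo suavb vhqn fkkq rzj
Hunk 3: at line 1 remove [rdsok,weo] add [ssrp] -> 6 lines: cypyy ssrp suavb vhqn fkkq rzj
Hunk 4: at line 3 remove [vhqn,fkkq] add [jiuxz,bdc,caw] -> 7 lines: cypyy ssrp suavb jiuxz bdc caw rzj
Hunk 5: at line 3 remove [bdc] add [wyz,iajrd,ekwk] -> 9 lines: cypyy ssrp suavb jiuxz wyz iajrd ekwk caw rzj
Hunk 6: at line 4 remove [iajrd,ekwk] add [xqjxn,hht] -> 9 lines: cypyy ssrp suavb jiuxz wyz xqjxn hht caw rzj

Answer: cypyy
ssrp
suavb
jiuxz
wyz
xqjxn
hht
caw
rzj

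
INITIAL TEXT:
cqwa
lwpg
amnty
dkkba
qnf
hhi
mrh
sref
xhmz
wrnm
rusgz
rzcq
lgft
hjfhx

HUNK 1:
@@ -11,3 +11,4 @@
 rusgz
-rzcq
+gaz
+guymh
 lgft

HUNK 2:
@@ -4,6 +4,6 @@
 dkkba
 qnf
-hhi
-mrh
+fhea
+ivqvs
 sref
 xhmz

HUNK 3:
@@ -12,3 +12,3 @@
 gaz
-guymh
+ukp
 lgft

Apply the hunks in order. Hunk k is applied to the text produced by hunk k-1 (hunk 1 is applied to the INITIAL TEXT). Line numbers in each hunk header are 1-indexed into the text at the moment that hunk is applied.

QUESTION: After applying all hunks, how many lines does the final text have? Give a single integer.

Hunk 1: at line 11 remove [rzcq] add [gaz,guymh] -> 15 lines: cqwa lwpg amnty dkkba qnf hhi mrh sref xhmz wrnm rusgz gaz guymh lgft hjfhx
Hunk 2: at line 4 remove [hhi,mrh] add [fhea,ivqvs] -> 15 lines: cqwa lwpg amnty dkkba qnf fhea ivqvs sref xhmz wrnm rusgz gaz guymh lgft hjfhx
Hunk 3: at line 12 remove [guymh] add [ukp] -> 15 lines: cqwa lwpg amnty dkkba qnf fhea ivqvs sref xhmz wrnm rusgz gaz ukp lgft hjfhx
Final line count: 15

Answer: 15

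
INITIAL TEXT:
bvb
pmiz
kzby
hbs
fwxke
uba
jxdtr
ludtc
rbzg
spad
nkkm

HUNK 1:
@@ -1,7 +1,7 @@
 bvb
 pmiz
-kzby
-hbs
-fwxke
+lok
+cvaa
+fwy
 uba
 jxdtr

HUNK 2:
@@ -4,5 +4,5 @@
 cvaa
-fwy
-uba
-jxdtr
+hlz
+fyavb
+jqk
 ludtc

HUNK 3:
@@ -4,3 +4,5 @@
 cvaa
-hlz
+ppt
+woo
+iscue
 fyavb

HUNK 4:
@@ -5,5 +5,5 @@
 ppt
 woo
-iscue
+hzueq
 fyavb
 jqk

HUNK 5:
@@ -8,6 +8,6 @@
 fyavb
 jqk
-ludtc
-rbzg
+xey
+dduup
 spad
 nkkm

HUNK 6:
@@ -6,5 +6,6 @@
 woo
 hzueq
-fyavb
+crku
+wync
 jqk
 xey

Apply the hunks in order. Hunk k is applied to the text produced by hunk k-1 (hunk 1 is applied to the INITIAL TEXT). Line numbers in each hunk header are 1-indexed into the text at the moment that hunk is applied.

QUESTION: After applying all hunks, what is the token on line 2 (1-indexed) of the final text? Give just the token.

Answer: pmiz

Derivation:
Hunk 1: at line 1 remove [kzby,hbs,fwxke] add [lok,cvaa,fwy] -> 11 lines: bvb pmiz lok cvaa fwy uba jxdtr ludtc rbzg spad nkkm
Hunk 2: at line 4 remove [fwy,uba,jxdtr] add [hlz,fyavb,jqk] -> 11 lines: bvb pmiz lok cvaa hlz fyavb jqk ludtc rbzg spad nkkm
Hunk 3: at line 4 remove [hlz] add [ppt,woo,iscue] -> 13 lines: bvb pmiz lok cvaa ppt woo iscue fyavb jqk ludtc rbzg spad nkkm
Hunk 4: at line 5 remove [iscue] add [hzueq] -> 13 lines: bvb pmiz lok cvaa ppt woo hzueq fyavb jqk ludtc rbzg spad nkkm
Hunk 5: at line 8 remove [ludtc,rbzg] add [xey,dduup] -> 13 lines: bvb pmiz lok cvaa ppt woo hzueq fyavb jqk xey dduup spad nkkm
Hunk 6: at line 6 remove [fyavb] add [crku,wync] -> 14 lines: bvb pmiz lok cvaa ppt woo hzueq crku wync jqk xey dduup spad nkkm
Final line 2: pmiz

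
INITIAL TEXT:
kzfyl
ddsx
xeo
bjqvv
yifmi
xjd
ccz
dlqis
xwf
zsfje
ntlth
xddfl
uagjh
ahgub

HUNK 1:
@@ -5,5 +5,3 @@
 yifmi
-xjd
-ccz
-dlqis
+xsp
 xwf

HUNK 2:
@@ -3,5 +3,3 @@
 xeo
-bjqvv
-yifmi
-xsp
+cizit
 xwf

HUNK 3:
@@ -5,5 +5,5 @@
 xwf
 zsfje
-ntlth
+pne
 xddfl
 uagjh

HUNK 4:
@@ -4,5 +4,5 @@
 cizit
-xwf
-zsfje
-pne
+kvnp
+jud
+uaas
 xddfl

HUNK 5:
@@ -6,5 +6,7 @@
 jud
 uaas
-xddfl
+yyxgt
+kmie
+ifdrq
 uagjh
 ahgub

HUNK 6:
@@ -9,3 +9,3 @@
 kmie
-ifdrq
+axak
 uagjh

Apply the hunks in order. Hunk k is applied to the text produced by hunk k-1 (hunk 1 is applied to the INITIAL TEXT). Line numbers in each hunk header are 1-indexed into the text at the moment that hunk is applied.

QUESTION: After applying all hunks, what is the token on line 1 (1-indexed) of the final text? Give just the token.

Hunk 1: at line 5 remove [xjd,ccz,dlqis] add [xsp] -> 12 lines: kzfyl ddsx xeo bjqvv yifmi xsp xwf zsfje ntlth xddfl uagjh ahgub
Hunk 2: at line 3 remove [bjqvv,yifmi,xsp] add [cizit] -> 10 lines: kzfyl ddsx xeo cizit xwf zsfje ntlth xddfl uagjh ahgub
Hunk 3: at line 5 remove [ntlth] add [pne] -> 10 lines: kzfyl ddsx xeo cizit xwf zsfje pne xddfl uagjh ahgub
Hunk 4: at line 4 remove [xwf,zsfje,pne] add [kvnp,jud,uaas] -> 10 lines: kzfyl ddsx xeo cizit kvnp jud uaas xddfl uagjh ahgub
Hunk 5: at line 6 remove [xddfl] add [yyxgt,kmie,ifdrq] -> 12 lines: kzfyl ddsx xeo cizit kvnp jud uaas yyxgt kmie ifdrq uagjh ahgub
Hunk 6: at line 9 remove [ifdrq] add [axak] -> 12 lines: kzfyl ddsx xeo cizit kvnp jud uaas yyxgt kmie axak uagjh ahgub
Final line 1: kzfyl

Answer: kzfyl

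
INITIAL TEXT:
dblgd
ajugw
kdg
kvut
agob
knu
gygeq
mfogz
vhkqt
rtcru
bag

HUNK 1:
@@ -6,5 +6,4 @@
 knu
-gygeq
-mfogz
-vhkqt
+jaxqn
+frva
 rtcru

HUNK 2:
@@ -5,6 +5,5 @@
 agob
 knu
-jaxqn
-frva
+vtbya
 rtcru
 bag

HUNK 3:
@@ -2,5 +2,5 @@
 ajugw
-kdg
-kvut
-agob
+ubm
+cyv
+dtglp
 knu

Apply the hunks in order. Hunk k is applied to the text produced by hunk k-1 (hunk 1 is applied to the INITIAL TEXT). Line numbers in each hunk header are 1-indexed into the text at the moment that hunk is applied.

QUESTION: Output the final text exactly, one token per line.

Answer: dblgd
ajugw
ubm
cyv
dtglp
knu
vtbya
rtcru
bag

Derivation:
Hunk 1: at line 6 remove [gygeq,mfogz,vhkqt] add [jaxqn,frva] -> 10 lines: dblgd ajugw kdg kvut agob knu jaxqn frva rtcru bag
Hunk 2: at line 5 remove [jaxqn,frva] add [vtbya] -> 9 lines: dblgd ajugw kdg kvut agob knu vtbya rtcru bag
Hunk 3: at line 2 remove [kdg,kvut,agob] add [ubm,cyv,dtglp] -> 9 lines: dblgd ajugw ubm cyv dtglp knu vtbya rtcru bag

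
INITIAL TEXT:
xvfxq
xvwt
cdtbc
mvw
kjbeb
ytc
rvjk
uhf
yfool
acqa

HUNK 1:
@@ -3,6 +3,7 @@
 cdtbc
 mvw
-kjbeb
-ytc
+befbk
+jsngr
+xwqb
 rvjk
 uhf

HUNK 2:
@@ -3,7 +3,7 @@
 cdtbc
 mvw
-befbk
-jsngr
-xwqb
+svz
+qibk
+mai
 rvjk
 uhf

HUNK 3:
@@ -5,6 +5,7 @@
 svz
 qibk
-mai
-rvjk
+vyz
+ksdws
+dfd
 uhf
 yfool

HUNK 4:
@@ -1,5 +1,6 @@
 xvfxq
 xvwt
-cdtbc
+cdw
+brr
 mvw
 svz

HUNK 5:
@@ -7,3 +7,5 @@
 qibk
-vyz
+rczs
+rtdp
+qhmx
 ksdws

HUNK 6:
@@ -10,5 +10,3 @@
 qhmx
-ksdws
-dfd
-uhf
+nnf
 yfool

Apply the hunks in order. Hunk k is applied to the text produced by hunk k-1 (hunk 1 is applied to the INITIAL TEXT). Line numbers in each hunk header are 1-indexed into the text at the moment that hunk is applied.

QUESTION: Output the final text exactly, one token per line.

Hunk 1: at line 3 remove [kjbeb,ytc] add [befbk,jsngr,xwqb] -> 11 lines: xvfxq xvwt cdtbc mvw befbk jsngr xwqb rvjk uhf yfool acqa
Hunk 2: at line 3 remove [befbk,jsngr,xwqb] add [svz,qibk,mai] -> 11 lines: xvfxq xvwt cdtbc mvw svz qibk mai rvjk uhf yfool acqa
Hunk 3: at line 5 remove [mai,rvjk] add [vyz,ksdws,dfd] -> 12 lines: xvfxq xvwt cdtbc mvw svz qibk vyz ksdws dfd uhf yfool acqa
Hunk 4: at line 1 remove [cdtbc] add [cdw,brr] -> 13 lines: xvfxq xvwt cdw brr mvw svz qibk vyz ksdws dfd uhf yfool acqa
Hunk 5: at line 7 remove [vyz] add [rczs,rtdp,qhmx] -> 15 lines: xvfxq xvwt cdw brr mvw svz qibk rczs rtdp qhmx ksdws dfd uhf yfool acqa
Hunk 6: at line 10 remove [ksdws,dfd,uhf] add [nnf] -> 13 lines: xvfxq xvwt cdw brr mvw svz qibk rczs rtdp qhmx nnf yfool acqa

Answer: xvfxq
xvwt
cdw
brr
mvw
svz
qibk
rczs
rtdp
qhmx
nnf
yfool
acqa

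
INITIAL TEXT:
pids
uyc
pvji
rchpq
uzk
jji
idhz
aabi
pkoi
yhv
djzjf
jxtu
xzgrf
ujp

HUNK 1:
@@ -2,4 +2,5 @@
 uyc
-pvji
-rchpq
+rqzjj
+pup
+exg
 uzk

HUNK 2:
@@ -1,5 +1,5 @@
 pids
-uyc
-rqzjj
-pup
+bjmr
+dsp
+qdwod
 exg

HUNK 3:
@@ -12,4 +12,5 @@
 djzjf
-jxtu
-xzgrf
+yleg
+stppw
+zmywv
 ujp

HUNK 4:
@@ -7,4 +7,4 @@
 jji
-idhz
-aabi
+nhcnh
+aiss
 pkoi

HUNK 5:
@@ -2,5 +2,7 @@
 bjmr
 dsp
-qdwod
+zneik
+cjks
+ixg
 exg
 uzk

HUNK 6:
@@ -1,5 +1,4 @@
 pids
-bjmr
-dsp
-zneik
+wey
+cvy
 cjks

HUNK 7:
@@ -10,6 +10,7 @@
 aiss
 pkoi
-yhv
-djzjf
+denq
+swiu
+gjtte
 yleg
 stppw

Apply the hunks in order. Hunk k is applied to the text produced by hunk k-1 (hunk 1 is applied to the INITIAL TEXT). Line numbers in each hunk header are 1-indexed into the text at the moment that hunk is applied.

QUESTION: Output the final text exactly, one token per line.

Answer: pids
wey
cvy
cjks
ixg
exg
uzk
jji
nhcnh
aiss
pkoi
denq
swiu
gjtte
yleg
stppw
zmywv
ujp

Derivation:
Hunk 1: at line 2 remove [pvji,rchpq] add [rqzjj,pup,exg] -> 15 lines: pids uyc rqzjj pup exg uzk jji idhz aabi pkoi yhv djzjf jxtu xzgrf ujp
Hunk 2: at line 1 remove [uyc,rqzjj,pup] add [bjmr,dsp,qdwod] -> 15 lines: pids bjmr dsp qdwod exg uzk jji idhz aabi pkoi yhv djzjf jxtu xzgrf ujp
Hunk 3: at line 12 remove [jxtu,xzgrf] add [yleg,stppw,zmywv] -> 16 lines: pids bjmr dsp qdwod exg uzk jji idhz aabi pkoi yhv djzjf yleg stppw zmywv ujp
Hunk 4: at line 7 remove [idhz,aabi] add [nhcnh,aiss] -> 16 lines: pids bjmr dsp qdwod exg uzk jji nhcnh aiss pkoi yhv djzjf yleg stppw zmywv ujp
Hunk 5: at line 2 remove [qdwod] add [zneik,cjks,ixg] -> 18 lines: pids bjmr dsp zneik cjks ixg exg uzk jji nhcnh aiss pkoi yhv djzjf yleg stppw zmywv ujp
Hunk 6: at line 1 remove [bjmr,dsp,zneik] add [wey,cvy] -> 17 lines: pids wey cvy cjks ixg exg uzk jji nhcnh aiss pkoi yhv djzjf yleg stppw zmywv ujp
Hunk 7: at line 10 remove [yhv,djzjf] add [denq,swiu,gjtte] -> 18 lines: pids wey cvy cjks ixg exg uzk jji nhcnh aiss pkoi denq swiu gjtte yleg stppw zmywv ujp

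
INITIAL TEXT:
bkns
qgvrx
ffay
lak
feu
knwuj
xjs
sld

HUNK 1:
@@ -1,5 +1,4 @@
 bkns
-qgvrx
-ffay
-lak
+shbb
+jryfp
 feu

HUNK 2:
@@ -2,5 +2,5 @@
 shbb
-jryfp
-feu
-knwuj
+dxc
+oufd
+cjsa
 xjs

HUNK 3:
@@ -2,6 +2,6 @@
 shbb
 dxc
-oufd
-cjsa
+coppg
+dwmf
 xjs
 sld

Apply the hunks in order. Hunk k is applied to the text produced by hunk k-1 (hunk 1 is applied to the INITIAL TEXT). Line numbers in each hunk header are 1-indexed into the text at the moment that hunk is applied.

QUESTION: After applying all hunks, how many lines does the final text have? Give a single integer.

Hunk 1: at line 1 remove [qgvrx,ffay,lak] add [shbb,jryfp] -> 7 lines: bkns shbb jryfp feu knwuj xjs sld
Hunk 2: at line 2 remove [jryfp,feu,knwuj] add [dxc,oufd,cjsa] -> 7 lines: bkns shbb dxc oufd cjsa xjs sld
Hunk 3: at line 2 remove [oufd,cjsa] add [coppg,dwmf] -> 7 lines: bkns shbb dxc coppg dwmf xjs sld
Final line count: 7

Answer: 7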